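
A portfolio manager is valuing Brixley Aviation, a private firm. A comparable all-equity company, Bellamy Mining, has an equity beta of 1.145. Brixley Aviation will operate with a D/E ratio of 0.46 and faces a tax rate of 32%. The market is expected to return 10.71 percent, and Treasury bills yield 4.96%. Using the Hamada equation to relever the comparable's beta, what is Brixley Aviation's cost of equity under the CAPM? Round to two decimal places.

13.60%

β_L = β_U × [1 + (1 − t)(D/E)] = 1.145 × [1 + (1 − 0.32) × 0.46]
    = 1.145 × [1 + 0.68 × 0.46] = 1.145 × 1.3128 = 1.5032
MRP = 10.71% − 4.96% = 5.75%
E(R) = R_f + β_L × MRP = 4.96% + 1.5032 × 5.75% = 13.60%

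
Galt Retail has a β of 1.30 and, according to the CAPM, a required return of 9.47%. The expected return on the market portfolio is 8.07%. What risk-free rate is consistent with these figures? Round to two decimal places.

3.40%

E(R) = R_f + β(E(R_m) − R_f) = R_f(1 − β) + β·E(R_m)
9.47% = R_f × (1 − 1.30) + 1.30 × 8.07%
9.47% = R_f × -0.30 + 10.4910%
R_f = (9.47% − 10.4910%) / -0.30 = 3.40%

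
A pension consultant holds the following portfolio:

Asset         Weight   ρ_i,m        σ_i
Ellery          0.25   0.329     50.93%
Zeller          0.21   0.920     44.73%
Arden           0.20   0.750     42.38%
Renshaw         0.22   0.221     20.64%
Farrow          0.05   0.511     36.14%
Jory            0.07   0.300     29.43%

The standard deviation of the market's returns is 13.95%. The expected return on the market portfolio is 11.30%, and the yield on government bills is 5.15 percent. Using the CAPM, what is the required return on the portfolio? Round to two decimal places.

14.73%

β_Ellery = 0.329 × 50.93% / 13.95% = 1.2011
β_Zeller = 0.920 × 44.73% / 13.95% = 2.9499
β_Arden = 0.750 × 42.38% / 13.95% = 2.2785
β_Renshaw = 0.221 × 20.64% / 13.95% = 0.3270
β_Farrow = 0.511 × 36.14% / 13.95% = 1.3238
β_Jory = 0.300 × 29.43% / 13.95% = 0.6329
β_P = Σ w_i β_i = 0.25×1.2011 + 0.21×2.9499 + 0.20×2.2785 + 0.22×0.3270 + 0.05×1.3238 + 0.07×0.6329 = 1.5579
MRP = 11.30% − 5.15% = 6.15%
E(R_P) = R_f + β_P × MRP = 5.15% + 1.5579 × 6.15% = 14.73%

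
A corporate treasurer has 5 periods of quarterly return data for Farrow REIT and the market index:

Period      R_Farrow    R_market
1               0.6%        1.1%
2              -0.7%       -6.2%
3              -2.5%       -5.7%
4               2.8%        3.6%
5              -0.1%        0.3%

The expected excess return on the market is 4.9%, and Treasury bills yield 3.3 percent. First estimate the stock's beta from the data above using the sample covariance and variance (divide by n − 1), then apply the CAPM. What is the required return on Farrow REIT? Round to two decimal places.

Mean R_i = (0.6 − 0.7 − 2.5 + 2.8 − 0.1) / 5 = 0.0200%
Mean R_m = (1.1 − 6.2 − 5.7 + 3.6 + 0.3) / 5 = -1.3800%
Σ(R_i − R̄_i)(R_m − R̄_m) = 29.4380  ⇒  Cov = 29.4380 / 4 = 7.3595
Σ(R_m − R̄_m)² = 75.6680  ⇒  Var(R_m) = 75.6680 / 4 = 18.9170
β = Cov / Var(R_m) = 7.3595 / 18.9170 = 0.3890
E(R) = R_f + β × MRP = 3.3% + 0.3890 × 4.9% = 5.21%

5.21%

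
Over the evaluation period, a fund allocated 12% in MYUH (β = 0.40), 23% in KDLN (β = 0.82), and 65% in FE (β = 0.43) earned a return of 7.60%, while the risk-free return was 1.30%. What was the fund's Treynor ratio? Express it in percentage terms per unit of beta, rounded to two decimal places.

12.21%

β_P = 0.12×0.40 + 0.23×0.82 + 0.65×0.43 = 0.5161
Treynor = (R_P − R_f) / β_P = (7.60% − 1.30%) / 0.5161 = 6.30% / 0.5161 = 12.21%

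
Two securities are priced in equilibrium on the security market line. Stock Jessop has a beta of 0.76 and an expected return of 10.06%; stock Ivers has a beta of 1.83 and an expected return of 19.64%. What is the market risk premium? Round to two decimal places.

8.95%

Both satisfy E(R) = R_f + β·MRP, so the slope of the SML is
MRP = (19.64% − 10.06%) / (1.83 − 0.76) = 9.58% / 1.07 = 8.9533%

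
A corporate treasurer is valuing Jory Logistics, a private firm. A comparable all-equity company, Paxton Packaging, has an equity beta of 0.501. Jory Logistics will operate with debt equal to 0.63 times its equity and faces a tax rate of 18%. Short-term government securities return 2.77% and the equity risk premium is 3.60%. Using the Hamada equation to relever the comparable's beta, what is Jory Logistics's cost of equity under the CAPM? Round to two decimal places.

β_L = β_U × [1 + (1 − t)(D/E)] = 0.501 × [1 + (1 − 0.18) × 0.63]
    = 0.501 × [1 + 0.82 × 0.63] = 0.501 × 1.5166 = 0.7598
E(R) = R_f + β_L × MRP = 2.77% + 0.7598 × 3.60% = 5.51%

5.51%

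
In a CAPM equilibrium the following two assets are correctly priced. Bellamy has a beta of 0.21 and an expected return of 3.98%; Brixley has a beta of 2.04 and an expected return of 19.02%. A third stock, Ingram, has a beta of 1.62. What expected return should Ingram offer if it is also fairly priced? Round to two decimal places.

15.57%

MRP (SML slope) = (19.02% − 3.98%) / (2.04 − 0.21) = 15.04% / 1.83 = 8.2186%
R_f (intercept) = 3.98% − 0.21 × 8.2186% = 2.2541%
E(R_Ingram) = R_f + β × MRP = 2.2541% + 1.62 × 8.2186% = 15.57%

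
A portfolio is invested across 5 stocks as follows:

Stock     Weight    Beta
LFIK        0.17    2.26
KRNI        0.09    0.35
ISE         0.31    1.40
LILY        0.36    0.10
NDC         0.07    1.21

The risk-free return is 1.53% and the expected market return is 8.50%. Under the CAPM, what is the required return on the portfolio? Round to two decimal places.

β_P = Σ w_i β_i = 0.17×2.26 + 0.09×0.35 + 0.31×1.40 + 0.36×0.10 + 0.07×1.21 = 0.9704
MRP = 8.50% − 1.53% = 6.97%
E(R_P) = R_f + β_P × MRP = 1.53% + 0.9704 × 6.97% = 8.29%

8.29%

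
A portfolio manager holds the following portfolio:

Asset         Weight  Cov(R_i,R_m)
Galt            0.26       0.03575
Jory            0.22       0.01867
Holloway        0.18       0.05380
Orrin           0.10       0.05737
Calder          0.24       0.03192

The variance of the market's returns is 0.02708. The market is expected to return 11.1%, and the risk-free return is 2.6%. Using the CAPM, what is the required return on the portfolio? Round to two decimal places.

β_Galt = 0.03575 / 0.02708 = 1.3202
β_Jory = 0.01867 / 0.02708 = 0.6894
β_Holloway = 0.05380 / 0.02708 = 1.9867
β_Orrin = 0.05737 / 0.02708 = 2.1185
β_Calder = 0.03192 / 0.02708 = 1.1787
β_P = Σ w_i β_i = 0.26×1.3202 + 0.22×0.6894 + 0.18×1.9867 + 0.10×2.1185 + 0.24×1.1787 = 1.3473
MRP = 11.1% − 2.6% = 8.50%
E(R_P) = R_f + β_P × MRP = 2.6% + 1.3473 × 8.5% = 14.05%

14.05%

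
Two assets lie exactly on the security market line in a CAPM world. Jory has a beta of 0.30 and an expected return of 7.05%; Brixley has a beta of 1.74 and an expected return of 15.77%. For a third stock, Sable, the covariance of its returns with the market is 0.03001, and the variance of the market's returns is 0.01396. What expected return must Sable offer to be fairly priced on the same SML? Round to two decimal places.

18.25%

MRP = (15.77% − 7.05%) / (1.74 − 0.30) = 6.0556%
R_f = 7.05% − 0.30 × 6.0556% = 5.2333%
β_Sable = Cov / Var(R_m) = 0.03001 / 0.01396 = 2.1497
E(R_Sable) = R_f + β × MRP = 5.2333% + 2.1497 × 6.0556% = 18.25%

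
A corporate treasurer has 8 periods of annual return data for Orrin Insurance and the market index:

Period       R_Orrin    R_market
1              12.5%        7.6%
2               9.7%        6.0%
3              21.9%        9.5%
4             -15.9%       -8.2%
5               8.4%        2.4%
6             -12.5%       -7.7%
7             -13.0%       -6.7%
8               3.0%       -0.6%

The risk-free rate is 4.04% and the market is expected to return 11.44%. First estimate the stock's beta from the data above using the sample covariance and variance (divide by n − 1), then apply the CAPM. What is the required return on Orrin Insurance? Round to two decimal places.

18.17%

Mean R_i = (12.5 + 9.7 + 21.9 − 15.9 + 8.4 − 12.5 − 13.0 + 3.0) / 8 = 1.7625%
Mean R_m = (7.6 + 6.0 + 9.5 − 8.2 + 2.4 − 7.7 − 6.7 − 0.6) / 8 = 0.2875%
Σ(R_i − R̄_i)(R_m − R̄_m) = 689.2863  ⇒  Cov = 689.2863 / 7 = 98.4695
Σ(R_m − R̄_m)² = 360.8888  ⇒  Var(R_m) = 360.8888 / 7 = 51.5555
β = Cov / Var(R_m) = 98.4695 / 51.5555 = 1.9100
MRP = 11.44% − 4.04% = 7.40%
E(R) = R_f + β × MRP = 4.04% + 1.9100 × 7.40% = 18.17%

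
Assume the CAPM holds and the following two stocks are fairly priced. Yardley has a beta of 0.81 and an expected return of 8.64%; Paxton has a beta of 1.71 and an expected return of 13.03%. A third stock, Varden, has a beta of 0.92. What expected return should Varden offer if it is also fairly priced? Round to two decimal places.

9.18%

MRP (SML slope) = (13.03% − 8.64%) / (1.71 − 0.81) = 4.39% / 0.90 = 4.8778%
R_f (intercept) = 8.64% − 0.81 × 4.8778% = 4.6890%
E(R_Varden) = R_f + β × MRP = 4.6890% + 0.92 × 4.8778% = 9.18%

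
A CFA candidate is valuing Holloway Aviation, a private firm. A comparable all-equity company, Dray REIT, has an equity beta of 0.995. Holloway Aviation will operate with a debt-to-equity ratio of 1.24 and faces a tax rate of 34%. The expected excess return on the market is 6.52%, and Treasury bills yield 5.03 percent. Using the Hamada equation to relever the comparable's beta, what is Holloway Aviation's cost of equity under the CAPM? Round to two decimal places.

β_L = β_U × [1 + (1 − t)(D/E)] = 0.995 × [1 + (1 − 0.34) × 1.24]
    = 0.995 × [1 + 0.66 × 1.24] = 0.995 × 1.8184 = 1.8093
E(R) = R_f + β_L × MRP = 5.03% + 1.8093 × 6.52% = 16.83%

16.83%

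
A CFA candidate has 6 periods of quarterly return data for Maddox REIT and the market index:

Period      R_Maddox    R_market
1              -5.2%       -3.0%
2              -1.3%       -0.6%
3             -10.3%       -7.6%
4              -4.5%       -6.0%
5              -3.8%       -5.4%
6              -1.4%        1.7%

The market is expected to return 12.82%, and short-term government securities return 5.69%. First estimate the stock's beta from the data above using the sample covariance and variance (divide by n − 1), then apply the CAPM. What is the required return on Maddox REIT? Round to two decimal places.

11.12%

Mean R_i = (-5.2 − 1.3 − 10.3 − 4.5 − 3.8 − 1.4) / 6 = -4.4167%
Mean R_m = (-3.0 − 0.6 − 7.6 − 6.0 − 5.4 + 1.7) / 6 = -3.4833%
Σ(R_i − R̄_i)(R_m − R̄_m) = 47.4917  ⇒  Cov = 47.4917 / 5 = 9.4983
Σ(R_m − R̄_m)² = 62.3683  ⇒  Var(R_m) = 62.3683 / 5 = 12.4737
β = Cov / Var(R_m) = 9.4983 / 12.4737 = 0.7615
MRP = 12.82% − 5.69% = 7.13%
E(R) = R_f + β × MRP = 5.69% + 0.7615 × 7.13% = 11.12%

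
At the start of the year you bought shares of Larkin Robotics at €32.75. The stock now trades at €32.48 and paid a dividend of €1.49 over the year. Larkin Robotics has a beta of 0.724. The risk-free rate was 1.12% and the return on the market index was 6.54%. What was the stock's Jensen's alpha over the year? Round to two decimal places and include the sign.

Realised HPR = (P1 + D1 − P0) / P0 = (32.48 + 1.49 − 32.75) / 32.75 = 1.22 / 32.75 = 3.7252%
MRP = 6.54% − 1.12% = 5.42%
CAPM required = R_f + β·MRP = 1.12% + 0.724 × 5.42% = 5.04408%
α = realised − required = 3.7252% − 5.04408% = -1.32%

-1.32%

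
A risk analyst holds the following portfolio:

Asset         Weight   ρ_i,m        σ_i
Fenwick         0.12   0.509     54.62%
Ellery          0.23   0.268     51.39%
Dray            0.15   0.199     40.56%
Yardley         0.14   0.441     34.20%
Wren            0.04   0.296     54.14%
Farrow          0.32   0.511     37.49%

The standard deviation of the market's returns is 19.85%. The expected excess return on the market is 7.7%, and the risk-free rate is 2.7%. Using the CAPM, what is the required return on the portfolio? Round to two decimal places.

9.14%

β_Fenwick = 0.509 × 54.62% / 19.85% = 1.4006
β_Ellery = 0.268 × 51.39% / 19.85% = 0.6938
β_Dray = 0.199 × 40.56% / 19.85% = 0.4066
β_Yardley = 0.441 × 34.20% / 19.85% = 0.7598
β_Wren = 0.296 × 54.14% / 19.85% = 0.8073
β_Farrow = 0.511 × 37.49% / 19.85% = 0.9651
β_P = Σ w_i β_i = 0.12×1.4006 + 0.23×0.6938 + 0.15×0.4066 + 0.14×0.7598 + 0.04×0.8073 + 0.32×0.9651 = 0.8361
E(R_P) = R_f + β_P × MRP = 2.7% + 0.8361 × 7.7% = 9.14%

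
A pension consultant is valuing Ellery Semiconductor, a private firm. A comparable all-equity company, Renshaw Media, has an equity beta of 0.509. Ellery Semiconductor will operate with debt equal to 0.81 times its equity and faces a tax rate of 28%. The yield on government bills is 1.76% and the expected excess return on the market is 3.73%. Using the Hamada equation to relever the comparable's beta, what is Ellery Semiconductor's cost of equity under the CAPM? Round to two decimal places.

4.77%

β_L = β_U × [1 + (1 − t)(D/E)] = 0.509 × [1 + (1 − 0.28) × 0.81]
    = 0.509 × [1 + 0.72 × 0.81] = 0.509 × 1.5832 = 0.8058
E(R) = R_f + β_L × MRP = 1.76% + 0.8058 × 3.73% = 4.77%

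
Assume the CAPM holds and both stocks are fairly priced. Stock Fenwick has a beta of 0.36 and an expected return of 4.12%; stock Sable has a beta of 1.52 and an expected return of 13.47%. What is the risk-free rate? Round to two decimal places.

1.22%

Both satisfy E(R) = R_f + β·MRP, so the slope of the SML is
MRP = (13.47% − 4.12%) / (1.52 − 0.36) = 9.35% / 1.16 = 8.0603%
R_f = E(R_Fenwick) − β_Fenwick·MRP = 4.12% − 0.36 × 8.0603% = 1.2183%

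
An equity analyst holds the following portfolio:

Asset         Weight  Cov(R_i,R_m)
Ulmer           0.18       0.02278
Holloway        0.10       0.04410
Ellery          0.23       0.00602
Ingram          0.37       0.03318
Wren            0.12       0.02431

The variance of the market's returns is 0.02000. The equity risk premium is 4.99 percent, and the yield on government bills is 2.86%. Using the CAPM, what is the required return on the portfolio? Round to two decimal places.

9.12%

β_Ulmer = 0.02278 / 0.02000 = 1.1390
β_Holloway = 0.04410 / 0.02000 = 2.2050
β_Ellery = 0.00602 / 0.02000 = 0.3010
β_Ingram = 0.03318 / 0.02000 = 1.6590
β_Wren = 0.02431 / 0.02000 = 1.2155
β_P = Σ w_i β_i = 0.18×1.1390 + 0.10×2.2050 + 0.23×0.3010 + 0.37×1.6590 + 0.12×1.2155 = 1.2544
E(R_P) = R_f + β_P × MRP = 2.86% + 1.2544 × 4.99% = 9.12%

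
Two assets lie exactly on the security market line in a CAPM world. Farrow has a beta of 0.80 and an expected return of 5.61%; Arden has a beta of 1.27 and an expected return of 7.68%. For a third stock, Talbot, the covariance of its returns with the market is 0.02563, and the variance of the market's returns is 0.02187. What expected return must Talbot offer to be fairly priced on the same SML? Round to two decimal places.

7.25%

MRP = (7.68% − 5.61%) / (1.27 − 0.80) = 4.4043%
R_f = 5.61% − 0.80 × 4.4043% = 2.0866%
β_Talbot = Cov / Var(R_m) = 0.02563 / 0.02187 = 1.1719
E(R_Talbot) = R_f + β × MRP = 2.0866% + 1.1719 × 4.4043% = 7.25%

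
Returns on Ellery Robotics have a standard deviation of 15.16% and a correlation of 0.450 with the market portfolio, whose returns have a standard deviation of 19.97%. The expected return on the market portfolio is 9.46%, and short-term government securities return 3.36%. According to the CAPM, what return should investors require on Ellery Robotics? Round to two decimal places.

β = ρ × σ_i / σ_m = 0.450 × 15.16% / 19.97% = 0.3416
MRP = 9.46% − 3.36% = 6.10%
E(R) = 3.36% + 0.3416 × 6.10% = 5.44%

5.44%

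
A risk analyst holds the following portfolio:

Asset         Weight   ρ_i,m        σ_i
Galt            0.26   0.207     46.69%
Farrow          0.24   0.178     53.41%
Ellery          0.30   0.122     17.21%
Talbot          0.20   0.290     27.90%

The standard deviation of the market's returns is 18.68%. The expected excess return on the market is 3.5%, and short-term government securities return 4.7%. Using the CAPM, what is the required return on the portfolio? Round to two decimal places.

6.02%

β_Galt = 0.207 × 46.69% / 18.68% = 0.5174
β_Farrow = 0.178 × 53.41% / 18.68% = 0.5089
β_Ellery = 0.122 × 17.21% / 18.68% = 0.1124
β_Talbot = 0.290 × 27.90% / 18.68% = 0.4331
β_P = Σ w_i β_i = 0.26×0.5174 + 0.24×0.5089 + 0.30×0.1124 + 0.20×0.4331 = 0.3770
E(R_P) = R_f + β_P × MRP = 4.7% + 0.3770 × 3.5% = 6.02%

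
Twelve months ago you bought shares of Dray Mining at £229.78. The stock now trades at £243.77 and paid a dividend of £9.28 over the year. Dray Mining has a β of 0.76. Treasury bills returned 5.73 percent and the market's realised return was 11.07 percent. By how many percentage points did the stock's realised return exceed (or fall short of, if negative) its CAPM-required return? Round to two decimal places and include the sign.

+0.34%

Realised HPR = (P1 + D1 − P0) / P0 = (243.77 + 9.28 − 229.78) / 229.78 = 23.27 / 229.78 = 10.1271%
MRP = 11.07% − 5.73% = 5.34%
CAPM required = R_f + β·MRP = 5.73% + 0.76 × 5.34% = 9.7884%
α = realised − required = 10.1271% − 9.7884% = +0.34%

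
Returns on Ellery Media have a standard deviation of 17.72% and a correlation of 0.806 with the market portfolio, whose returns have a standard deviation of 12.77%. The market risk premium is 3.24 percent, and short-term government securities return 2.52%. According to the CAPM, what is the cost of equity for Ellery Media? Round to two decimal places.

β = ρ × σ_i / σ_m = 0.806 × 17.72% / 12.77% = 1.1184
E(R) = 2.52% + 1.1184 × 3.24% = 6.14%

6.14%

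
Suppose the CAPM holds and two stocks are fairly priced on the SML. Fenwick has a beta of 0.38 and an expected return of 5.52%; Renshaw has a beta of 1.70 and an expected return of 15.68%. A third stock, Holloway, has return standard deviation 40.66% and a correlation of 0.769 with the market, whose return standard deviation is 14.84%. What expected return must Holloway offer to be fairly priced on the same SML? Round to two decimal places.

18.81%

MRP = (15.68% − 5.52%) / (1.70 − 0.38) = 7.6970%
R_f = 5.52% − 0.38 × 7.6970% = 2.5951%
β_Holloway = ρ·σ_i/σ_m = 0.769 × 40.66 / 14.84 = 2.1070
E(R_Holloway) = R_f + β × MRP = 2.5951% + 2.1070 × 7.6970% = 18.81%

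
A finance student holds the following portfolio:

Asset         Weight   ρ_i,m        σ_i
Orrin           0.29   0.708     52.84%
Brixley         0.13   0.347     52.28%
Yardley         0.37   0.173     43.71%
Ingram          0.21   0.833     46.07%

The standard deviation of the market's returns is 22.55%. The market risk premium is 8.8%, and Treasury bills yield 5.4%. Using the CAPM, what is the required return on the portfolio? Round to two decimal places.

β_Orrin = 0.708 × 52.84% / 22.55% = 1.6590
β_Brixley = 0.347 × 52.28% / 22.55% = 0.8045
β_Yardley = 0.173 × 43.71% / 22.55% = 0.3353
β_Ingram = 0.833 × 46.07% / 22.55% = 1.7018
β_P = Σ w_i β_i = 0.29×1.6590 + 0.13×0.8045 + 0.37×0.3353 + 0.21×1.7018 = 1.0671
E(R_P) = R_f + β_P × MRP = 5.4% + 1.0671 × 8.8% = 14.79%

14.79%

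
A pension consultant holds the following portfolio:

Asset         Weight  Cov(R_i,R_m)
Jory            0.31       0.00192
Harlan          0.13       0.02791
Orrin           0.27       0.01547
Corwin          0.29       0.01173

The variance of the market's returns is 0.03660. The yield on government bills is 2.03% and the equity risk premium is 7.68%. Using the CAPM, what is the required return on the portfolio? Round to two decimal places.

4.51%

β_Jory = 0.00192 / 0.03660 = 0.0525
β_Harlan = 0.02791 / 0.03660 = 0.7626
β_Orrin = 0.01547 / 0.03660 = 0.4227
β_Corwin = 0.01173 / 0.03660 = 0.3205
β_P = Σ w_i β_i = 0.31×0.0525 + 0.13×0.7626 + 0.27×0.4227 + 0.29×0.3205 = 0.3225
E(R_P) = R_f + β_P × MRP = 2.03% + 0.3225 × 7.68% = 4.51%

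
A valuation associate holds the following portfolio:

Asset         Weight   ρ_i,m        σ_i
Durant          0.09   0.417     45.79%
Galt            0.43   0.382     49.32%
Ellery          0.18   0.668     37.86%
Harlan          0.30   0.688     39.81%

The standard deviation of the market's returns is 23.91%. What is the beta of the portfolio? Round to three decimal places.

β_Durant = 0.417 × 45.79% / 23.91% = 0.7986
β_Galt = 0.382 × 49.32% / 23.91% = 0.7880
β_Ellery = 0.668 × 37.86% / 23.91% = 1.0577
β_Harlan = 0.688 × 39.81% / 23.91% = 1.1455
β_P = Σ w_i β_i = 0.09×0.7986 + 0.43×0.7880 + 0.18×1.0577 + 0.30×1.1455 = 0.9448

0.945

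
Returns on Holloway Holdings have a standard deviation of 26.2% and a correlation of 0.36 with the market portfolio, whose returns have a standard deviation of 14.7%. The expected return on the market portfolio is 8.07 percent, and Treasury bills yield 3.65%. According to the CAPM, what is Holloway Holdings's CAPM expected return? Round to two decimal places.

β = ρ × σ_i / σ_m = 0.36 × 26.2% / 14.7% = 0.6416
MRP = 8.07% − 3.65% = 4.42%
E(R) = 3.65% + 0.6416 × 4.42% = 6.49%

6.49%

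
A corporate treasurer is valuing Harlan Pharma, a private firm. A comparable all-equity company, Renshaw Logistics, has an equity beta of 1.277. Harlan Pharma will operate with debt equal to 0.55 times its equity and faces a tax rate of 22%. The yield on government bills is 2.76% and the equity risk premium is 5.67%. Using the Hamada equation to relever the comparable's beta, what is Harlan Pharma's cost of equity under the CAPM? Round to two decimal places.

13.11%

β_L = β_U × [1 + (1 − t)(D/E)] = 1.277 × [1 + (1 − 0.22) × 0.55]
    = 1.277 × [1 + 0.78 × 0.55] = 1.277 × 1.4290 = 1.8248
E(R) = R_f + β_L × MRP = 2.76% + 1.8248 × 5.67% = 13.11%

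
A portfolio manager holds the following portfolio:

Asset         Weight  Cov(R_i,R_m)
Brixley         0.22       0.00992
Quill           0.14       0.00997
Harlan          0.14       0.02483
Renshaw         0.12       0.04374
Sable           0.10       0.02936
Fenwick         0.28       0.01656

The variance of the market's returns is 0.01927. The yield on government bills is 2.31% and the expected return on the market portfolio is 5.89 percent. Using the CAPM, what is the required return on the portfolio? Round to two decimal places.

β_Brixley = 0.00992 / 0.01927 = 0.5148
β_Quill = 0.00997 / 0.01927 = 0.5174
β_Harlan = 0.02483 / 0.01927 = 1.2885
β_Renshaw = 0.04374 / 0.01927 = 2.2698
β_Sable = 0.02936 / 0.01927 = 1.5236
β_Fenwick = 0.01656 / 0.01927 = 0.8594
β_P = Σ w_i β_i = 0.22×0.5148 + 0.14×0.5174 + 0.14×1.2885 + 0.12×2.2698 + 0.10×1.5236 + 0.28×0.8594 = 1.0315
MRP = 5.89% − 2.31% = 3.58%
E(R_P) = R_f + β_P × MRP = 2.31% + 1.0315 × 3.58% = 6.00%

6.00%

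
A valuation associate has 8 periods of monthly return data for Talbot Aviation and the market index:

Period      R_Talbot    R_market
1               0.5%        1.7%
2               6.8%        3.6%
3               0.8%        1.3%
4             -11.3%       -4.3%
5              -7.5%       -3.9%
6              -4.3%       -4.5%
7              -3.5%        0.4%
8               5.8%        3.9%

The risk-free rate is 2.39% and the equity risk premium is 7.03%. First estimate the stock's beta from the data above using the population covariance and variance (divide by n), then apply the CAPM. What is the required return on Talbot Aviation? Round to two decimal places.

13.93%

Mean R_i = (0.5 + 6.8 + 0.8 − 11.3 − 7.5 − 4.3 − 3.5 + 5.8) / 8 = -1.5875%
Mean R_m = (1.7 + 3.6 + 1.3 − 4.3 − 3.9 − 4.5 + 0.4 + 3.9) / 8 = -0.2250%
Σ(R_i − R̄_i)(R_m − R̄_m) = 141.9225  ⇒  Cov = 141.9225 / 8 = 17.7403
Σ(R_m − R̄_m)² = 86.4550  ⇒  Var(R_m) = 86.4550 / 8 = 10.8069
β = Cov / Var(R_m) = 17.7403 / 10.8069 = 1.6416
E(R) = R_f + β × MRP = 2.39% + 1.6416 × 7.03% = 13.93%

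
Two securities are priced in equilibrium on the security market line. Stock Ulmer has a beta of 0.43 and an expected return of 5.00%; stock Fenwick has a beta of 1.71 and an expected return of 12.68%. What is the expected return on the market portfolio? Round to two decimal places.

8.42%

Both satisfy E(R) = R_f + β·MRP, so the slope of the SML is
MRP = (12.68% − 5.00%) / (1.71 − 0.43) = 7.68% / 1.28 = 6.0000%
R_f = E(R_Ulmer) − β_Ulmer·MRP = 5.00% − 0.43 × 6.0000% = 2.4200%
E(R_m) = R_f + MRP = 2.4200% + 6.0000% = 8.42%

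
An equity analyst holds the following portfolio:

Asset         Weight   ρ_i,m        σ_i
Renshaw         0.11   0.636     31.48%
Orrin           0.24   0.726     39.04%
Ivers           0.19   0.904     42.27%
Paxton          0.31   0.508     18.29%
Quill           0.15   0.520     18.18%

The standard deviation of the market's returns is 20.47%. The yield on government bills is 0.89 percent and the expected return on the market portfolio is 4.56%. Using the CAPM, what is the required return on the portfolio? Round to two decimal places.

4.58%

β_Renshaw = 0.636 × 31.48% / 20.47% = 0.9781
β_Orrin = 0.726 × 39.04% / 20.47% = 1.3846
β_Ivers = 0.904 × 42.27% / 20.47% = 1.8667
β_Paxton = 0.508 × 18.29% / 20.47% = 0.4539
β_Quill = 0.520 × 18.18% / 20.47% = 0.4618
β_P = Σ w_i β_i = 0.11×0.9781 + 0.24×1.3846 + 0.19×1.8667 + 0.31×0.4539 + 0.15×0.4618 = 1.0045
MRP = 4.56% − 0.89% = 3.67%
E(R_P) = R_f + β_P × MRP = 0.89% + 1.0045 × 3.67% = 4.58%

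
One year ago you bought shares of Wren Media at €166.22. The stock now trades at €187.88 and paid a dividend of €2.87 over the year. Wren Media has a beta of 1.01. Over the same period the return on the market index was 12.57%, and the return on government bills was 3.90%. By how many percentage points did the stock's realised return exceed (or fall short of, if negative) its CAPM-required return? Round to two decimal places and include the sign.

+2.10%

Realised HPR = (P1 + D1 − P0) / P0 = (187.88 + 2.87 − 166.22) / 166.22 = 24.53 / 166.22 = 14.7576%
MRP = 12.57% − 3.90% = 8.67%
CAPM required = R_f + β·MRP = 3.90% + 1.01 × 8.67% = 12.6567%
α = realised − required = 14.7576% − 12.6567% = +2.10%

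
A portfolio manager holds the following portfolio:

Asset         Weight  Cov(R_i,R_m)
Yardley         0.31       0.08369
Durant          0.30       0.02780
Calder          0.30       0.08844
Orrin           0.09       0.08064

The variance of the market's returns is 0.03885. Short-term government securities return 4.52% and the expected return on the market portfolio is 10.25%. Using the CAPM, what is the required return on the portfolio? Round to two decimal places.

14.56%

β_Yardley = 0.08369 / 0.03885 = 2.1542
β_Durant = 0.02780 / 0.03885 = 0.7156
β_Calder = 0.08844 / 0.03885 = 2.2764
β_Orrin = 0.08064 / 0.03885 = 2.0757
β_P = Σ w_i β_i = 0.31×2.1542 + 0.30×0.7156 + 0.30×2.2764 + 0.09×2.0757 = 1.7522
MRP = 10.25% − 4.52% = 5.73%
E(R_P) = R_f + β_P × MRP = 4.52% + 1.7522 × 5.73% = 14.56%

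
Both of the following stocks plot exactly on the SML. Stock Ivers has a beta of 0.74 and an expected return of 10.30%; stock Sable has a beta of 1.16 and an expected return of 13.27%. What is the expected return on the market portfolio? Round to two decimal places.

Both satisfy E(R) = R_f + β·MRP, so the slope of the SML is
MRP = (13.27% − 10.30%) / (1.16 − 0.74) = 2.97% / 0.42 = 7.0714%
R_f = E(R_Ivers) − β_Ivers·MRP = 10.30% − 0.74 × 7.0714% = 5.0672%
E(R_m) = R_f + MRP = 5.0672% + 7.0714% = 12.14%

12.14%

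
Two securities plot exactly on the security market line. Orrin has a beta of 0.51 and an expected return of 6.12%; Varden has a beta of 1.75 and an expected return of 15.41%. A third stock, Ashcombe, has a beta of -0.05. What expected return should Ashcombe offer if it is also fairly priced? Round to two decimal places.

MRP (SML slope) = (15.41% − 6.12%) / (1.75 − 0.51) = 9.29% / 1.24 = 7.4919%
R_f (intercept) = 6.12% − 0.51 × 7.4919% = 2.2991%
E(R_Ashcombe) = R_f + β × MRP = 2.2991% + -0.05 × 7.4919% = 1.92%

1.92%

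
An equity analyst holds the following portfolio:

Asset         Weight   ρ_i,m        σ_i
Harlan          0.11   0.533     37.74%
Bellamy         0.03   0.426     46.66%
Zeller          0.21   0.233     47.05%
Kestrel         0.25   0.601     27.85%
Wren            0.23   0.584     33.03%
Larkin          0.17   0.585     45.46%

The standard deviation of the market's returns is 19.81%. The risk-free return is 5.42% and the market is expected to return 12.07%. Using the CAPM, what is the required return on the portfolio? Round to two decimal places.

11.55%

β_Harlan = 0.533 × 37.74% / 19.81% = 1.0154
β_Bellamy = 0.426 × 46.66% / 19.81% = 1.0034
β_Zeller = 0.233 × 47.05% / 19.81% = 0.5534
β_Kestrel = 0.601 × 27.85% / 19.81% = 0.8449
β_Wren = 0.584 × 33.03% / 19.81% = 0.9737
β_Larkin = 0.585 × 45.46% / 19.81% = 1.3425
β_P = Σ w_i β_i = 0.11×1.0154 + 0.03×1.0034 + 0.21×0.5534 + 0.25×0.8449 + 0.23×0.9737 + 0.17×1.3425 = 0.9214
MRP = 12.07% − 5.42% = 6.65%
E(R_P) = R_f + β_P × MRP = 5.42% + 0.9214 × 6.65% = 11.55%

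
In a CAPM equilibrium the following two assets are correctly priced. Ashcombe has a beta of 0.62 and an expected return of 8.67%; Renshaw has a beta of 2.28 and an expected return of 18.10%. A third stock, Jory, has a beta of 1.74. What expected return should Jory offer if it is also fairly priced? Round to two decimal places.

MRP (SML slope) = (18.10% − 8.67%) / (2.28 − 0.62) = 9.43% / 1.66 = 5.6807%
R_f (intercept) = 8.67% − 0.62 × 5.6807% = 5.1480%
E(R_Jory) = R_f + β × MRP = 5.1480% + 1.74 × 5.6807% = 15.03%

15.03%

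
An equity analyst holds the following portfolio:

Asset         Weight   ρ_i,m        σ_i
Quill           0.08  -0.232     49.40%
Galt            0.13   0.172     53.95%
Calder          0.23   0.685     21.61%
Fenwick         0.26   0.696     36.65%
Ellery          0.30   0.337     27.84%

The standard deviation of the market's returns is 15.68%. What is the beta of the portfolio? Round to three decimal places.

0.838

β_Quill = -0.232 × 49.40% / 15.68% = -0.7309
β_Galt = 0.172 × 53.95% / 15.68% = 0.5918
β_Calder = 0.685 × 21.61% / 15.68% = 0.9441
β_Fenwick = 0.696 × 36.65% / 15.68% = 1.6268
β_Ellery = 0.337 × 27.84% / 15.68% = 0.5983
β_P = Σ w_i β_i = 0.08×-0.7309 + 0.13×0.5918 + 0.23×0.9441 + 0.26×1.6268 + 0.30×0.5983 = 0.8381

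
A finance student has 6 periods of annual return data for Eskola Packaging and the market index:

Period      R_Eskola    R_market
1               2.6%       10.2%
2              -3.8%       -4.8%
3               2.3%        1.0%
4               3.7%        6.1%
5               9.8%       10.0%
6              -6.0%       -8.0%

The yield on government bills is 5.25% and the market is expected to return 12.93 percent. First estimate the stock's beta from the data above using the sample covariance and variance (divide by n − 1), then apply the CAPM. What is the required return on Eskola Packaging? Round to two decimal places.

Mean R_i = (2.6 − 3.8 + 2.3 + 3.7 + 9.8 − 6.0) / 6 = 1.4333%
Mean R_m = (10.2 − 4.8 + 1.0 + 6.1 + 10.0 − 8.0) / 6 = 2.4167%
Σ(R_i − R̄_i)(R_m − R̄_m) = 194.8467  ⇒  Cov = 194.8467 / 5 = 38.9693
Σ(R_m − R̄_m)² = 294.2483  ⇒  Var(R_m) = 294.2483 / 5 = 58.8497
β = Cov / Var(R_m) = 38.9693 / 58.8497 = 0.6622
MRP = 12.93% − 5.25% = 7.68%
E(R) = R_f + β × MRP = 5.25% + 0.6622 × 7.68% = 10.34%

10.34%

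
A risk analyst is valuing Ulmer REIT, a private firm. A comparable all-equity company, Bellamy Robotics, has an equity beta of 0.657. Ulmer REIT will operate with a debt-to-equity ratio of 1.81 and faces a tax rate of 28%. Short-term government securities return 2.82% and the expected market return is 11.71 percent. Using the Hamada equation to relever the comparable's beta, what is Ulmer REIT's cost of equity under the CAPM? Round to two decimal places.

β_L = β_U × [1 + (1 − t)(D/E)] = 0.657 × [1 + (1 − 0.28) × 1.81]
    = 0.657 × [1 + 0.72 × 1.81] = 0.657 × 2.3032 = 1.5132
MRP = 11.71% − 2.82% = 8.89%
E(R) = R_f + β_L × MRP = 2.82% + 1.5132 × 8.89% = 16.27%

16.27%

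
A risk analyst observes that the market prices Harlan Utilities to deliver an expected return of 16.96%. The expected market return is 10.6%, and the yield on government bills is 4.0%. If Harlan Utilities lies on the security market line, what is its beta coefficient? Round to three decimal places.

MRP = 10.6% − 4.0% = 6.60%
β = (E(R) − R_f) / MRP = (16.96% − 4.0%) / 6.6% = 12.96% / 6.6% = 1.964

1.964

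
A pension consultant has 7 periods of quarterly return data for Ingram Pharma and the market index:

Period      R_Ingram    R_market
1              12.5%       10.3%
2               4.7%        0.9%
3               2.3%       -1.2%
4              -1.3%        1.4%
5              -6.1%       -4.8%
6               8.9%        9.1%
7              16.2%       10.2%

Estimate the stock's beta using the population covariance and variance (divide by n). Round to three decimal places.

1.187

Mean R_i = (12.5 + 4.7 + 2.3 − 1.3 − 6.1 + 8.9 + 16.2) / 7 = 5.3143%
Mean R_m = (10.3 + 0.9 − 1.2 + 1.4 − 4.8 + 9.1 + 10.2) / 7 = 3.7000%
Σ(R_i − R̄_i)(R_m − R̄_m) = 266.2700  ⇒  Cov = 266.2700 / 7 = 38.0386
Σ(R_m − R̄_m)² = 224.3600  ⇒  Var(R_m) = 224.3600 / 7 = 32.0514
β = Cov / Var(R_m) = 38.0386 / 32.0514 = 1.1868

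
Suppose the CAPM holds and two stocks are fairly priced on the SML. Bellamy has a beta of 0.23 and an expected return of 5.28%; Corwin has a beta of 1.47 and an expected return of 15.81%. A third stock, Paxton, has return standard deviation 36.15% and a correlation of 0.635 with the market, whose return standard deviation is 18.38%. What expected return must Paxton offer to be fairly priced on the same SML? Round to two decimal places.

MRP = (15.81% − 5.28%) / (1.47 − 0.23) = 8.4919%
R_f = 5.28% − 0.23 × 8.4919% = 3.3269%
β_Paxton = ρ·σ_i/σ_m = 0.635 × 36.15 / 18.38 = 1.2489
E(R_Paxton) = R_f + β × MRP = 3.3269% + 1.2489 × 8.4919% = 13.93%

13.93%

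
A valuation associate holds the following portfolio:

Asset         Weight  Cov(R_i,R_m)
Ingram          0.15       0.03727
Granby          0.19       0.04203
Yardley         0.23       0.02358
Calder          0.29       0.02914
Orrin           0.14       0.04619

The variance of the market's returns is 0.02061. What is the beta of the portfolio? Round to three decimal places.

β_Ingram = 0.03727 / 0.02061 = 1.8083
β_Granby = 0.04203 / 0.02061 = 2.0393
β_Yardley = 0.02358 / 0.02061 = 1.1441
β_Calder = 0.02914 / 0.02061 = 1.4139
β_Orrin = 0.04619 / 0.02061 = 2.2411
β_P = Σ w_i β_i = 0.15×1.8083 + 0.19×2.0393 + 0.23×1.1441 + 0.29×1.4139 + 0.14×2.2411 = 1.6456

1.646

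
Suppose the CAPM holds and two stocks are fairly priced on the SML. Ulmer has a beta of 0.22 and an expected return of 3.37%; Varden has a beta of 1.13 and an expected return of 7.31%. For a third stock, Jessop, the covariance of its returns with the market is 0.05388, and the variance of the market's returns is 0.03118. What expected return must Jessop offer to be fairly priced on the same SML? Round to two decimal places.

9.90%

MRP = (7.31% − 3.37%) / (1.13 − 0.22) = 4.3297%
R_f = 3.37% − 0.22 × 4.3297% = 2.4175%
β_Jessop = Cov / Var(R_m) = 0.05388 / 0.03118 = 1.7280
E(R_Jessop) = R_f + β × MRP = 2.4175% + 1.7280 × 4.3297% = 9.90%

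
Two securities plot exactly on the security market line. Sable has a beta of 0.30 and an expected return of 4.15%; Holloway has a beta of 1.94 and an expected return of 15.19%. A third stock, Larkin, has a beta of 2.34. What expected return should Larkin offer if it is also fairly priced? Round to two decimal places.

MRP (SML slope) = (15.19% − 4.15%) / (1.94 − 0.30) = 11.04% / 1.64 = 6.7317%
R_f (intercept) = 4.15% − 0.30 × 6.7317% = 2.1305%
E(R_Larkin) = R_f + β × MRP = 2.1305% + 2.34 × 6.7317% = 17.88%

17.88%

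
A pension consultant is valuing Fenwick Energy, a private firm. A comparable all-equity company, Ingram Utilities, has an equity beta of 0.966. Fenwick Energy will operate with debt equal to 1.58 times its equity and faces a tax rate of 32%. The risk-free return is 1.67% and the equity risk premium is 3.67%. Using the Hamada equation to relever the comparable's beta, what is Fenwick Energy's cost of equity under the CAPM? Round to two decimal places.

9.02%

β_L = β_U × [1 + (1 − t)(D/E)] = 0.966 × [1 + (1 − 0.32) × 1.58]
    = 0.966 × [1 + 0.68 × 1.58] = 0.966 × 2.0744 = 2.0039
E(R) = R_f + β_L × MRP = 1.67% + 2.0039 × 3.67% = 9.02%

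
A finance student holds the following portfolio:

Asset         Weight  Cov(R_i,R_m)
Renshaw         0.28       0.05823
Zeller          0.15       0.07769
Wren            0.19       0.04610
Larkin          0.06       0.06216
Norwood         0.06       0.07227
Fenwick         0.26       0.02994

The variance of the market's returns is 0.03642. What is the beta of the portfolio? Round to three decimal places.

1.443

β_Renshaw = 0.05823 / 0.03642 = 1.5988
β_Zeller = 0.07769 / 0.03642 = 2.1332
β_Wren = 0.04610 / 0.03642 = 1.2658
β_Larkin = 0.06216 / 0.03642 = 1.7068
β_Norwood = 0.07227 / 0.03642 = 1.9843
β_Fenwick = 0.02994 / 0.03642 = 0.8221
β_P = Σ w_i β_i = 0.28×1.5988 + 0.15×2.1332 + 0.19×1.2658 + 0.06×1.7068 + 0.06×1.9843 + 0.26×0.8221 = 1.4434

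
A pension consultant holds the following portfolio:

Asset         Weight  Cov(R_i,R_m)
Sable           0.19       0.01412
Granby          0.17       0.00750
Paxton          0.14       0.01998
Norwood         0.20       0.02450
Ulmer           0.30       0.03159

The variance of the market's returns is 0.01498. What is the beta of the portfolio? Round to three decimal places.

β_Sable = 0.01412 / 0.01498 = 0.9426
β_Granby = 0.00750 / 0.01498 = 0.5007
β_Paxton = 0.01998 / 0.01498 = 1.3338
β_Norwood = 0.02450 / 0.01498 = 1.6355
β_Ulmer = 0.03159 / 0.01498 = 2.1088
β_P = Σ w_i β_i = 0.19×0.9426 + 0.17×0.5007 + 0.14×1.3338 + 0.20×1.6355 + 0.30×2.1088 = 1.4107

1.411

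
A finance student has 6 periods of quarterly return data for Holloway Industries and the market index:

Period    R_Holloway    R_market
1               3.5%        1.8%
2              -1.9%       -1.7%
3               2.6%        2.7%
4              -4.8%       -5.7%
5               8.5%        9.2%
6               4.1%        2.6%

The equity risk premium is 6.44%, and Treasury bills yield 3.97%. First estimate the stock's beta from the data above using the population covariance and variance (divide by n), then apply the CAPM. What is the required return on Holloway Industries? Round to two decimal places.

9.94%

Mean R_i = (3.5 − 1.9 + 2.6 − 4.8 + 8.5 + 4.1) / 6 = 2.0000%
Mean R_m = (1.8 − 1.7 + 2.7 − 5.7 + 9.2 + 2.6) / 6 = 1.4833%
Σ(R_i − R̄_i)(R_m − R̄_m) = 114.9700  ⇒  Cov = 114.9700 / 6 = 19.1617
Σ(R_m − R̄_m)² = 124.1083  ⇒  Var(R_m) = 124.1083 / 6 = 20.6847
β = Cov / Var(R_m) = 19.1617 / 20.6847 = 0.9264
E(R) = R_f + β × MRP = 3.97% + 0.9264 × 6.44% = 9.94%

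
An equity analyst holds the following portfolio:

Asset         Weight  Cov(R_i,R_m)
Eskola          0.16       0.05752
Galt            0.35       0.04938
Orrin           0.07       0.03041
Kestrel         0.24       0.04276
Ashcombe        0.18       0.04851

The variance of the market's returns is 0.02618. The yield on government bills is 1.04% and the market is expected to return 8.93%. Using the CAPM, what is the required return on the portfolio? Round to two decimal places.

15.39%

β_Eskola = 0.05752 / 0.02618 = 2.1971
β_Galt = 0.04938 / 0.02618 = 1.8862
β_Orrin = 0.03041 / 0.02618 = 1.1616
β_Kestrel = 0.04276 / 0.02618 = 1.6333
β_Ashcombe = 0.04851 / 0.02618 = 1.8529
β_P = Σ w_i β_i = 0.16×2.1971 + 0.35×1.8862 + 0.07×1.1616 + 0.24×1.6333 + 0.18×1.8529 = 1.8185
MRP = 8.93% − 1.04% = 7.89%
E(R_P) = R_f + β_P × MRP = 1.04% + 1.8185 × 7.89% = 15.39%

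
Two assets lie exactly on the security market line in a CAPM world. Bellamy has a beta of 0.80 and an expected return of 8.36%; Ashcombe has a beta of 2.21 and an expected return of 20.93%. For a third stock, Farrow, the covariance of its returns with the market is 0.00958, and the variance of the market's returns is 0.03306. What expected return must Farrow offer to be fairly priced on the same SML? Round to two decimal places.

MRP = (20.93% − 8.36%) / (2.21 − 0.80) = 8.9149%
R_f = 8.36% − 0.80 × 8.9149% = 1.2281%
β_Farrow = Cov / Var(R_m) = 0.00958 / 0.03306 = 0.2898
E(R_Farrow) = R_f + β × MRP = 1.2281% + 0.2898 × 8.9149% = 3.81%

3.81%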